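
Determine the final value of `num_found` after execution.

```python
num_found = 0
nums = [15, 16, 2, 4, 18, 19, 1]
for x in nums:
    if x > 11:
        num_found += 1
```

Let's trace through this code step by step.

Initialize: num_found = 0
Initialize: nums = [15, 16, 2, 4, 18, 19, 1]
Entering loop: for x in nums:

After execution: num_found = 4
4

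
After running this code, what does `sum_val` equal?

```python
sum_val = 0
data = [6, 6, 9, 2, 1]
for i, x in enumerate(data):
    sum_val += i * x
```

Let's trace through this code step by step.

Initialize: sum_val = 0
Initialize: data = [6, 6, 9, 2, 1]
Entering loop: for i, x in enumerate(data):

After execution: sum_val = 34
34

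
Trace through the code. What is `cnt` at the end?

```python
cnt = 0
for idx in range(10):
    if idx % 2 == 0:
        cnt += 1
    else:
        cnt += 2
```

Let's trace through this code step by step.

Initialize: cnt = 0
Entering loop: for idx in range(10):

After execution: cnt = 15
15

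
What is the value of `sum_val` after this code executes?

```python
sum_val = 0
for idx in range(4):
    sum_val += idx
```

Let's trace through this code step by step.

Initialize: sum_val = 0
Entering loop: for idx in range(4):

After execution: sum_val = 6
6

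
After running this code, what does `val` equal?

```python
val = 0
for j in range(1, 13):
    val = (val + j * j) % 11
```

Let's trace through this code step by step.

Initialize: val = 0
Entering loop: for j in range(1, 13):

After execution: val = 1
1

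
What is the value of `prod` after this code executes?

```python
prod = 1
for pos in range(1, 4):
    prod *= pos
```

Let's trace through this code step by step.

Initialize: prod = 1
Entering loop: for pos in range(1, 4):

After execution: prod = 6
6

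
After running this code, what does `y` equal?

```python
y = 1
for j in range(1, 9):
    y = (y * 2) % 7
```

Let's trace through this code step by step.

Initialize: y = 1
Entering loop: for j in range(1, 9):

After execution: y = 4
4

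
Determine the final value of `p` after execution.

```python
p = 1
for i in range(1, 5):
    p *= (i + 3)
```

Let's trace through this code step by step.

Initialize: p = 1
Entering loop: for i in range(1, 5):

After execution: p = 840
840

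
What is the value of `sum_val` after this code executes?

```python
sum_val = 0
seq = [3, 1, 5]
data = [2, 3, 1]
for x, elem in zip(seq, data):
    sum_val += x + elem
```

Let's trace through this code step by step.

Initialize: sum_val = 0
Initialize: seq = [3, 1, 5]
Initialize: data = [2, 3, 1]
Entering loop: for x, elem in zip(seq, data):

After execution: sum_val = 15
15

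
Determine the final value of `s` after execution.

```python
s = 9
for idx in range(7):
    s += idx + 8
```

Let's trace through this code step by step.

Initialize: s = 9
Entering loop: for idx in range(7):

After execution: s = 86
86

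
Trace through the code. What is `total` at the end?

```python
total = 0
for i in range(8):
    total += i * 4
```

Let's trace through this code step by step.

Initialize: total = 0
Entering loop: for i in range(8):

After execution: total = 112
112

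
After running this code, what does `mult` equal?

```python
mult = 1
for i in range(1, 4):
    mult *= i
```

Let's trace through this code step by step.

Initialize: mult = 1
Entering loop: for i in range(1, 4):

After execution: mult = 6
6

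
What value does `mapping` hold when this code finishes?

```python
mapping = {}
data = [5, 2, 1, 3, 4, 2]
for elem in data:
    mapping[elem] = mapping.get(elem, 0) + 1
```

Let's trace through this code step by step.

Initialize: mapping = {}
Initialize: data = [5, 2, 1, 3, 4, 2]
Entering loop: for elem in data:

After execution: mapping = {5: 1, 2: 2, 1: 1, 3: 1, 4: 1}
{5: 1, 2: 2, 1: 1, 3: 1, 4: 1}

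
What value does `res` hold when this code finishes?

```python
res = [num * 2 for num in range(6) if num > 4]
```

Let's trace through this code step by step.

Initialize: res = [num * 2 for num in range(6) if num > 4]

After execution: res = [10]
[10]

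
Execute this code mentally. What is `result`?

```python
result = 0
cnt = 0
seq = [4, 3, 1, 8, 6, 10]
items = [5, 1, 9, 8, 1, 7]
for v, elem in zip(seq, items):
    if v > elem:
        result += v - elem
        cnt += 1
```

Let's trace through this code step by step.

Initialize: result = 0
Initialize: cnt = 0
Initialize: seq = [4, 3, 1, 8, 6, 10]
Initialize: items = [5, 1, 9, 8, 1, 7]
Entering loop: for v, elem in zip(seq, items):

After execution: result = 10
10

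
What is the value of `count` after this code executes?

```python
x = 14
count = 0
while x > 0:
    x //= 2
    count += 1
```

Let's trace through this code step by step.

Initialize: x = 14
Initialize: count = 0
Entering loop: while x > 0:

After execution: count = 4
4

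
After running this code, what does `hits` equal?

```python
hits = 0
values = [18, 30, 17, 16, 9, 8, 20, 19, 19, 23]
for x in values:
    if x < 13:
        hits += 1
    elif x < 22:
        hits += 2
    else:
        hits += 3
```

Let's trace through this code step by step.

Initialize: hits = 0
Initialize: values = [18, 30, 17, 16, 9, 8, 20, 19, 19, 23]
Entering loop: for x in values:

After execution: hits = 20
20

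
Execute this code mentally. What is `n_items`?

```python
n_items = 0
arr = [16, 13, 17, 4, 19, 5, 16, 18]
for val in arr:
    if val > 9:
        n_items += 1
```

Let's trace through this code step by step.

Initialize: n_items = 0
Initialize: arr = [16, 13, 17, 4, 19, 5, 16, 18]
Entering loop: for val in arr:

After execution: n_items = 6
6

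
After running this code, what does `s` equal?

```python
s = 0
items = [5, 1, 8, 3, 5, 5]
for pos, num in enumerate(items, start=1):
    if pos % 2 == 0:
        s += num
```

Let's trace through this code step by step.

Initialize: s = 0
Initialize: items = [5, 1, 8, 3, 5, 5]
Entering loop: for pos, num in enumerate(items, start=1):

After execution: s = 9
9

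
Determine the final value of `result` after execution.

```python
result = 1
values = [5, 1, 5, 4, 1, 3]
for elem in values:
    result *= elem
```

Let's trace through this code step by step.

Initialize: result = 1
Initialize: values = [5, 1, 5, 4, 1, 3]
Entering loop: for elem in values:

After execution: result = 300
300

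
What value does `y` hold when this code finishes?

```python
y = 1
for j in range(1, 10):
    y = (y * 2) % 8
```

Let's trace through this code step by step.

Initialize: y = 1
Entering loop: for j in range(1, 10):

After execution: y = 0
0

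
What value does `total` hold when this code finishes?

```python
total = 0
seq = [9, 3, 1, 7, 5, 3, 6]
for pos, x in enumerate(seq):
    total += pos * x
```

Let's trace through this code step by step.

Initialize: total = 0
Initialize: seq = [9, 3, 1, 7, 5, 3, 6]
Entering loop: for pos, x in enumerate(seq):

After execution: total = 97
97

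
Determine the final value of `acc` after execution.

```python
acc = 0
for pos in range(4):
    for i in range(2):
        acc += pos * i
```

Let's trace through this code step by step.

Initialize: acc = 0
Entering loop: for pos in range(4):

After execution: acc = 6
6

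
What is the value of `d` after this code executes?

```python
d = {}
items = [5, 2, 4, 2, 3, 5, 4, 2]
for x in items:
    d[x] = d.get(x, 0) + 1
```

Let's trace through this code step by step.

Initialize: d = {}
Initialize: items = [5, 2, 4, 2, 3, 5, 4, 2]
Entering loop: for x in items:

After execution: d = {5: 2, 2: 3, 4: 2, 3: 1}
{5: 2, 2: 3, 4: 2, 3: 1}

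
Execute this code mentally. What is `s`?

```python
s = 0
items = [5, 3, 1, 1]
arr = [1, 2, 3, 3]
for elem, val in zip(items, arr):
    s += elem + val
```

Let's trace through this code step by step.

Initialize: s = 0
Initialize: items = [5, 3, 1, 1]
Initialize: arr = [1, 2, 3, 3]
Entering loop: for elem, val in zip(items, arr):

After execution: s = 19
19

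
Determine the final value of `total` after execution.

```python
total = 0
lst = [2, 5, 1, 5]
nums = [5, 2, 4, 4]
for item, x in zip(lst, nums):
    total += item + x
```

Let's trace through this code step by step.

Initialize: total = 0
Initialize: lst = [2, 5, 1, 5]
Initialize: nums = [5, 2, 4, 4]
Entering loop: for item, x in zip(lst, nums):

After execution: total = 28
28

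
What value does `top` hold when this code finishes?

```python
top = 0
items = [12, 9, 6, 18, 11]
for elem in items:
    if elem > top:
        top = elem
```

Let's trace through this code step by step.

Initialize: top = 0
Initialize: items = [12, 9, 6, 18, 11]
Entering loop: for elem in items:

After execution: top = 18
18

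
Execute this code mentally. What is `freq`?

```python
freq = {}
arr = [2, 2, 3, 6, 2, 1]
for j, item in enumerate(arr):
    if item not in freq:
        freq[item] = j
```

Let's trace through this code step by step.

Initialize: freq = {}
Initialize: arr = [2, 2, 3, 6, 2, 1]
Entering loop: for j, item in enumerate(arr):

After execution: freq = {2: 0, 3: 2, 6: 3, 1: 5}
{2: 0, 3: 2, 6: 3, 1: 5}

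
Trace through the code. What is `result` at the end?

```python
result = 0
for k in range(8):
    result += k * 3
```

Let's trace through this code step by step.

Initialize: result = 0
Entering loop: for k in range(8):

After execution: result = 84
84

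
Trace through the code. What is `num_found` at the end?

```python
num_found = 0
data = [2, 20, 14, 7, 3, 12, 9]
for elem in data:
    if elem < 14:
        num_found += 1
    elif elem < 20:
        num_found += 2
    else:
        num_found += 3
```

Let's trace through this code step by step.

Initialize: num_found = 0
Initialize: data = [2, 20, 14, 7, 3, 12, 9]
Entering loop: for elem in data:

After execution: num_found = 10
10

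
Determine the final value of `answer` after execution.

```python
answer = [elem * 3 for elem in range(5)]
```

Let's trace through this code step by step.

Initialize: answer = [elem * 3 for elem in range(5)]

After execution: answer = [0, 3, 6, 9, 12]
[0, 3, 6, 9, 12]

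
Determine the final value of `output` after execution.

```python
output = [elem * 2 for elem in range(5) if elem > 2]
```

Let's trace through this code step by step.

Initialize: output = [elem * 2 for elem in range(5) if elem > 2]

After execution: output = [6, 8]
[6, 8]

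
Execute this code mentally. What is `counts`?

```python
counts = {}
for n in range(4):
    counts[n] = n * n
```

Let's trace through this code step by step.

Initialize: counts = {}
Entering loop: for n in range(4):

After execution: counts = {0: 0, 1: 1, 2: 4, 3: 9}
{0: 0, 1: 1, 2: 4, 3: 9}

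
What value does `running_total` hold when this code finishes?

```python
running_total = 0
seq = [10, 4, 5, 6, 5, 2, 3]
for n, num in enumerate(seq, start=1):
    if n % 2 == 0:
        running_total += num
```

Let's trace through this code step by step.

Initialize: running_total = 0
Initialize: seq = [10, 4, 5, 6, 5, 2, 3]
Entering loop: for n, num in enumerate(seq, start=1):

After execution: running_total = 12
12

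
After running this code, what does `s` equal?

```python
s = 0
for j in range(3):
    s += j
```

Let's trace through this code step by step.

Initialize: s = 0
Entering loop: for j in range(3):

After execution: s = 3
3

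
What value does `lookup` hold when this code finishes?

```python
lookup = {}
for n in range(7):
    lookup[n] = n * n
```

Let's trace through this code step by step.

Initialize: lookup = {}
Entering loop: for n in range(7):

After execution: lookup = {0: 0, 1: 1, 2: 4, 3: 9, 4: 16, 5: 25, 6: 36}
{0: 0, 1: 1, 2: 4, 3: 9, 4: 16, 5: 25, 6: 36}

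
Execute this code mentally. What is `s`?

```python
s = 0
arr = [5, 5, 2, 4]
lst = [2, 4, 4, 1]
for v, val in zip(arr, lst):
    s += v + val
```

Let's trace through this code step by step.

Initialize: s = 0
Initialize: arr = [5, 5, 2, 4]
Initialize: lst = [2, 4, 4, 1]
Entering loop: for v, val in zip(arr, lst):

After execution: s = 27
27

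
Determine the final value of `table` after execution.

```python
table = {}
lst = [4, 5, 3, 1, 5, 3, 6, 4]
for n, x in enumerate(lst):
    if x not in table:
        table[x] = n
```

Let's trace through this code step by step.

Initialize: table = {}
Initialize: lst = [4, 5, 3, 1, 5, 3, 6, 4]
Entering loop: for n, x in enumerate(lst):

After execution: table = {4: 0, 5: 1, 3: 2, 1: 3, 6: 6}
{4: 0, 5: 1, 3: 2, 1: 3, 6: 6}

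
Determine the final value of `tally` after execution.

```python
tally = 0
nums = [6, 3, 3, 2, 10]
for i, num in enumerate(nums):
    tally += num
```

Let's trace through this code step by step.

Initialize: tally = 0
Initialize: nums = [6, 3, 3, 2, 10]
Entering loop: for i, num in enumerate(nums):

After execution: tally = 24
24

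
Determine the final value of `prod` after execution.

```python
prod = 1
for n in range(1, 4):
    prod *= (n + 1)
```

Let's trace through this code step by step.

Initialize: prod = 1
Entering loop: for n in range(1, 4):

After execution: prod = 24
24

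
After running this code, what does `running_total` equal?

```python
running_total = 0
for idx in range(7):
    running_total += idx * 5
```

Let's trace through this code step by step.

Initialize: running_total = 0
Entering loop: for idx in range(7):

After execution: running_total = 105
105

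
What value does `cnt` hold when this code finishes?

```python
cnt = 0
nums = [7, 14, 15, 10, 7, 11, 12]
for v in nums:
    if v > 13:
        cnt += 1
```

Let's trace through this code step by step.

Initialize: cnt = 0
Initialize: nums = [7, 14, 15, 10, 7, 11, 12]
Entering loop: for v in nums:

After execution: cnt = 2
2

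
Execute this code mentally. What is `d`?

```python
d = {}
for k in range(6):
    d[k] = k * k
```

Let's trace through this code step by step.

Initialize: d = {}
Entering loop: for k in range(6):

After execution: d = {0: 0, 1: 1, 2: 4, 3: 9, 4: 16, 5: 25}
{0: 0, 1: 1, 2: 4, 3: 9, 4: 16, 5: 25}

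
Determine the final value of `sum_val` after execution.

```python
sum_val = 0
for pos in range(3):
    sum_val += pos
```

Let's trace through this code step by step.

Initialize: sum_val = 0
Entering loop: for pos in range(3):

After execution: sum_val = 3
3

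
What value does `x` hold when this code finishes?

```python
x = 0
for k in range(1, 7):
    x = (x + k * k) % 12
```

Let's trace through this code step by step.

Initialize: x = 0
Entering loop: for k in range(1, 7):

After execution: x = 7
7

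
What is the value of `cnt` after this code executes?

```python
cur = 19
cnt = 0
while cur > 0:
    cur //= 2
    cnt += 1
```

Let's trace through this code step by step.

Initialize: cur = 19
Initialize: cnt = 0
Entering loop: while cur > 0:

After execution: cnt = 5
5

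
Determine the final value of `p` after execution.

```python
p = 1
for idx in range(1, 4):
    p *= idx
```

Let's trace through this code step by step.

Initialize: p = 1
Entering loop: for idx in range(1, 4):

After execution: p = 6
6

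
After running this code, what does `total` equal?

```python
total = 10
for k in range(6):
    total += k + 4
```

Let's trace through this code step by step.

Initialize: total = 10
Entering loop: for k in range(6):

After execution: total = 49
49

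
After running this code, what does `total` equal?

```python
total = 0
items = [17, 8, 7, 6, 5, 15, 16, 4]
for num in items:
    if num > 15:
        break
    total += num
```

Let's trace through this code step by step.

Initialize: total = 0
Initialize: items = [17, 8, 7, 6, 5, 15, 16, 4]
Entering loop: for num in items:

After execution: total = 0
0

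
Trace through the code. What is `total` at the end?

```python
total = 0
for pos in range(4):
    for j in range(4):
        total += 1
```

Let's trace through this code step by step.

Initialize: total = 0
Entering loop: for pos in range(4):

After execution: total = 16
16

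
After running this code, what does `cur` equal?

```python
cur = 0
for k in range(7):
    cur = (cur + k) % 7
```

Let's trace through this code step by step.

Initialize: cur = 0
Entering loop: for k in range(7):

After execution: cur = 0
0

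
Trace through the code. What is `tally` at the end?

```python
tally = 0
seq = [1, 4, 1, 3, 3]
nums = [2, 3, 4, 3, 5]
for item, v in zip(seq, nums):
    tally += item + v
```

Let's trace through this code step by step.

Initialize: tally = 0
Initialize: seq = [1, 4, 1, 3, 3]
Initialize: nums = [2, 3, 4, 3, 5]
Entering loop: for item, v in zip(seq, nums):

After execution: tally = 29
29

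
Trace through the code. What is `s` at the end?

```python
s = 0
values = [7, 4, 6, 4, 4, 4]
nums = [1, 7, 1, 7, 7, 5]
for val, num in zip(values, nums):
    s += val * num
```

Let's trace through this code step by step.

Initialize: s = 0
Initialize: values = [7, 4, 6, 4, 4, 4]
Initialize: nums = [1, 7, 1, 7, 7, 5]
Entering loop: for val, num in zip(values, nums):

After execution: s = 117
117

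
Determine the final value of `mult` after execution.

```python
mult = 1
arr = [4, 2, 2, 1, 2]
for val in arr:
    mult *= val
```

Let's trace through this code step by step.

Initialize: mult = 1
Initialize: arr = [4, 2, 2, 1, 2]
Entering loop: for val in arr:

After execution: mult = 32
32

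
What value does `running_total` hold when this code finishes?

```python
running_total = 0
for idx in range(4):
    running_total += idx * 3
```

Let's trace through this code step by step.

Initialize: running_total = 0
Entering loop: for idx in range(4):

After execution: running_total = 18
18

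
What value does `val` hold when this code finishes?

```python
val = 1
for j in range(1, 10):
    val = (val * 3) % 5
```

Let's trace through this code step by step.

Initialize: val = 1
Entering loop: for j in range(1, 10):

After execution: val = 3
3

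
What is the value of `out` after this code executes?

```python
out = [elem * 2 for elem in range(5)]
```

Let's trace through this code step by step.

Initialize: out = [elem * 2 for elem in range(5)]

After execution: out = [0, 2, 4, 6, 8]
[0, 2, 4, 6, 8]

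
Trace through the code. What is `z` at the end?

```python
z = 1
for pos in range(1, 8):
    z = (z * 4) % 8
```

Let's trace through this code step by step.

Initialize: z = 1
Entering loop: for pos in range(1, 8):

After execution: z = 0
0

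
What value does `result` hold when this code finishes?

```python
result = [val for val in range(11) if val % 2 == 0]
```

Let's trace through this code step by step.

Initialize: result = [val for val in range(11) if val % 2 == 0]

After execution: result = [0, 2, 4, 6, 8, 10]
[0, 2, 4, 6, 8, 10]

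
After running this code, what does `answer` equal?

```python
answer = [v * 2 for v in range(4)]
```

Let's trace through this code step by step.

Initialize: answer = [v * 2 for v in range(4)]

After execution: answer = [0, 2, 4, 6]
[0, 2, 4, 6]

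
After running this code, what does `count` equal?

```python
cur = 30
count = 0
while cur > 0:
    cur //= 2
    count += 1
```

Let's trace through this code step by step.

Initialize: cur = 30
Initialize: count = 0
Entering loop: while cur > 0:

After execution: count = 5
5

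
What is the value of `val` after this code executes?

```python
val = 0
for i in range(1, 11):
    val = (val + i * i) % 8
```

Let's trace through this code step by step.

Initialize: val = 0
Entering loop: for i in range(1, 11):

After execution: val = 1
1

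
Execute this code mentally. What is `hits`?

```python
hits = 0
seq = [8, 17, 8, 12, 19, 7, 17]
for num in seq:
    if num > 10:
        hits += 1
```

Let's trace through this code step by step.

Initialize: hits = 0
Initialize: seq = [8, 17, 8, 12, 19, 7, 17]
Entering loop: for num in seq:

After execution: hits = 4
4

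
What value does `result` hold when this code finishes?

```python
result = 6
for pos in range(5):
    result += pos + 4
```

Let's trace through this code step by step.

Initialize: result = 6
Entering loop: for pos in range(5):

After execution: result = 36
36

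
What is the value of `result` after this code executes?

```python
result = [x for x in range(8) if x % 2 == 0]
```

Let's trace through this code step by step.

Initialize: result = [x for x in range(8) if x % 2 == 0]

After execution: result = [0, 2, 4, 6]
[0, 2, 4, 6]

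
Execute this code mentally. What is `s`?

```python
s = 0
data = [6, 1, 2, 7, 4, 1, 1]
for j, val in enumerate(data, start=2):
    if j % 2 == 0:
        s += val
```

Let's trace through this code step by step.

Initialize: s = 0
Initialize: data = [6, 1, 2, 7, 4, 1, 1]
Entering loop: for j, val in enumerate(data, start=2):

After execution: s = 13
13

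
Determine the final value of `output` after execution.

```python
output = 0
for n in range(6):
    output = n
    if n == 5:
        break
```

Let's trace through this code step by step.

Initialize: output = 0
Entering loop: for n in range(6):

After execution: output = 5
5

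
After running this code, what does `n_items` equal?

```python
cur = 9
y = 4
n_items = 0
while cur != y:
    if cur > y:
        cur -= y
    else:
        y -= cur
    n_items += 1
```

Let's trace through this code step by step.

Initialize: cur = 9
Initialize: y = 4
Initialize: n_items = 0
Entering loop: while cur != y:

After execution: n_items = 5
5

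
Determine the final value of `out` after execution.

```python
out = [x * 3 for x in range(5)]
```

Let's trace through this code step by step.

Initialize: out = [x * 3 for x in range(5)]

After execution: out = [0, 3, 6, 9, 12]
[0, 3, 6, 9, 12]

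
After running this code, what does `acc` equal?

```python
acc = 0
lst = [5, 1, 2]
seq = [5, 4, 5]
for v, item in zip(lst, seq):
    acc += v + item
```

Let's trace through this code step by step.

Initialize: acc = 0
Initialize: lst = [5, 1, 2]
Initialize: seq = [5, 4, 5]
Entering loop: for v, item in zip(lst, seq):

After execution: acc = 22
22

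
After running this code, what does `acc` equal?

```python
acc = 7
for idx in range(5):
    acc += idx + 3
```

Let's trace through this code step by step.

Initialize: acc = 7
Entering loop: for idx in range(5):

After execution: acc = 32
32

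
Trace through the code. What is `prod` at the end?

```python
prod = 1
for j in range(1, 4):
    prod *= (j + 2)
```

Let's trace through this code step by step.

Initialize: prod = 1
Entering loop: for j in range(1, 4):

After execution: prod = 60
60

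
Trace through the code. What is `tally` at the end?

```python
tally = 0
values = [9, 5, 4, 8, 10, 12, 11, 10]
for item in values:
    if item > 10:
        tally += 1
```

Let's trace through this code step by step.

Initialize: tally = 0
Initialize: values = [9, 5, 4, 8, 10, 12, 11, 10]
Entering loop: for item in values:

After execution: tally = 2
2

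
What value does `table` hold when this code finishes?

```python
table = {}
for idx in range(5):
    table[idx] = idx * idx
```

Let's trace through this code step by step.

Initialize: table = {}
Entering loop: for idx in range(5):

After execution: table = {0: 0, 1: 1, 2: 4, 3: 9, 4: 16}
{0: 0, 1: 1, 2: 4, 3: 9, 4: 16}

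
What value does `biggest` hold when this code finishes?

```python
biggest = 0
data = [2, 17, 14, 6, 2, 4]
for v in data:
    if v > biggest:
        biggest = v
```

Let's trace through this code step by step.

Initialize: biggest = 0
Initialize: data = [2, 17, 14, 6, 2, 4]
Entering loop: for v in data:

After execution: biggest = 17
17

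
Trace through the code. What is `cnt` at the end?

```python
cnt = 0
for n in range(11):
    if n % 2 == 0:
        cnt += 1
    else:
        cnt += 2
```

Let's trace through this code step by step.

Initialize: cnt = 0
Entering loop: for n in range(11):

After execution: cnt = 16
16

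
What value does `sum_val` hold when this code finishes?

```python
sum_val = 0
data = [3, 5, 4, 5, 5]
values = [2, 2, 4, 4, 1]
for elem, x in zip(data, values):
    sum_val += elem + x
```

Let's trace through this code step by step.

Initialize: sum_val = 0
Initialize: data = [3, 5, 4, 5, 5]
Initialize: values = [2, 2, 4, 4, 1]
Entering loop: for elem, x in zip(data, values):

After execution: sum_val = 35
35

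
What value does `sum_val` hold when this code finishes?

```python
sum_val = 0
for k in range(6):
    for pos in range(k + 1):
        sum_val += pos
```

Let's trace through this code step by step.

Initialize: sum_val = 0
Entering loop: for k in range(6):

After execution: sum_val = 35
35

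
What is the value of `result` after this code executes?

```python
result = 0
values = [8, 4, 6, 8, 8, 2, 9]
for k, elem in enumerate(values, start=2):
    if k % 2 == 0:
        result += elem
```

Let's trace through this code step by step.

Initialize: result = 0
Initialize: values = [8, 4, 6, 8, 8, 2, 9]
Entering loop: for k, elem in enumerate(values, start=2):

After execution: result = 31
31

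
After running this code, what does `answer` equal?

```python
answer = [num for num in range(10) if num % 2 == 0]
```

Let's trace through this code step by step.

Initialize: answer = [num for num in range(10) if num % 2 == 0]

After execution: answer = [0, 2, 4, 6, 8]
[0, 2, 4, 6, 8]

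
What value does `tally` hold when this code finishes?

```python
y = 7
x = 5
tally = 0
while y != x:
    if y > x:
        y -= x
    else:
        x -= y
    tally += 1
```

Let's trace through this code step by step.

Initialize: y = 7
Initialize: x = 5
Initialize: tally = 0
Entering loop: while y != x:

After execution: tally = 4
4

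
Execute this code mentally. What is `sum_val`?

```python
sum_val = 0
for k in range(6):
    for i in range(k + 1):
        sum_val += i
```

Let's trace through this code step by step.

Initialize: sum_val = 0
Entering loop: for k in range(6):

After execution: sum_val = 35
35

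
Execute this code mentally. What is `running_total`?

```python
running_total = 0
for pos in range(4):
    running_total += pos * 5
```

Let's trace through this code step by step.

Initialize: running_total = 0
Entering loop: for pos in range(4):

After execution: running_total = 30
30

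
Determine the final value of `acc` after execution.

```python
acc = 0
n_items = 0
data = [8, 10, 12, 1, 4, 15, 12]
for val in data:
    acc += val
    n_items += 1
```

Let's trace through this code step by step.

Initialize: acc = 0
Initialize: n_items = 0
Initialize: data = [8, 10, 12, 1, 4, 15, 12]
Entering loop: for val in data:

After execution: acc = 62
62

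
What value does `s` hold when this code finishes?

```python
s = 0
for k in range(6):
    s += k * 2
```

Let's trace through this code step by step.

Initialize: s = 0
Entering loop: for k in range(6):

After execution: s = 30
30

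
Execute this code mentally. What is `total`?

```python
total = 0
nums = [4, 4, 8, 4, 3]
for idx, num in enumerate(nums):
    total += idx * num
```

Let's trace through this code step by step.

Initialize: total = 0
Initialize: nums = [4, 4, 8, 4, 3]
Entering loop: for idx, num in enumerate(nums):

After execution: total = 44
44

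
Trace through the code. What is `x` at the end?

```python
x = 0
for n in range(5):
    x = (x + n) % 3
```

Let's trace through this code step by step.

Initialize: x = 0
Entering loop: for n in range(5):

After execution: x = 1
1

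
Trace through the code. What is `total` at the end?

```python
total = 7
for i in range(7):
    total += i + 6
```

Let's trace through this code step by step.

Initialize: total = 7
Entering loop: for i in range(7):

After execution: total = 70
70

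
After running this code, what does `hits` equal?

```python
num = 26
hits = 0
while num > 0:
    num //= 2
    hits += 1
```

Let's trace through this code step by step.

Initialize: num = 26
Initialize: hits = 0
Entering loop: while num > 0:

After execution: hits = 5
5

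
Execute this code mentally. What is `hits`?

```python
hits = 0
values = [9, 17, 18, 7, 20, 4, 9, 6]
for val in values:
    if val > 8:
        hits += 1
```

Let's trace through this code step by step.

Initialize: hits = 0
Initialize: values = [9, 17, 18, 7, 20, 4, 9, 6]
Entering loop: for val in values:

After execution: hits = 5
5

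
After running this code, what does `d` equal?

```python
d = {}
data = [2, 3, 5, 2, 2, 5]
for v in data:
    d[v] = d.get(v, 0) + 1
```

Let's trace through this code step by step.

Initialize: d = {}
Initialize: data = [2, 3, 5, 2, 2, 5]
Entering loop: for v in data:

After execution: d = {2: 3, 3: 1, 5: 2}
{2: 3, 3: 1, 5: 2}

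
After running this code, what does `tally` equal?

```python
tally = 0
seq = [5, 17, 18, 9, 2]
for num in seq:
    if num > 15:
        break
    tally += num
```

Let's trace through this code step by step.

Initialize: tally = 0
Initialize: seq = [5, 17, 18, 9, 2]
Entering loop: for num in seq:

After execution: tally = 5
5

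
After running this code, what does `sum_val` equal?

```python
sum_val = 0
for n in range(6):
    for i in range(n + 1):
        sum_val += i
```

Let's trace through this code step by step.

Initialize: sum_val = 0
Entering loop: for n in range(6):

After execution: sum_val = 35
35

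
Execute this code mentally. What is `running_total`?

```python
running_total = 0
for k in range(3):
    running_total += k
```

Let's trace through this code step by step.

Initialize: running_total = 0
Entering loop: for k in range(3):

After execution: running_total = 3
3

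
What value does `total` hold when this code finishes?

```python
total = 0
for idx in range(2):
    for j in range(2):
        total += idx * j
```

Let's trace through this code step by step.

Initialize: total = 0
Entering loop: for idx in range(2):

After execution: total = 1
1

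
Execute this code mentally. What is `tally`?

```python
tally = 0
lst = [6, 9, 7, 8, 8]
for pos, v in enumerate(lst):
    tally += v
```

Let's trace through this code step by step.

Initialize: tally = 0
Initialize: lst = [6, 9, 7, 8, 8]
Entering loop: for pos, v in enumerate(lst):

After execution: tally = 38
38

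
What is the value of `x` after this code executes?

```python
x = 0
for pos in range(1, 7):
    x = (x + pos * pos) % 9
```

Let's trace through this code step by step.

Initialize: x = 0
Entering loop: for pos in range(1, 7):

After execution: x = 1
1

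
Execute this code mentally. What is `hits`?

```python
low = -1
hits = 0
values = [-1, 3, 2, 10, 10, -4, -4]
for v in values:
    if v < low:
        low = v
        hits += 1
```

Let's trace through this code step by step.

Initialize: low = -1
Initialize: hits = 0
Initialize: values = [-1, 3, 2, 10, 10, -4, -4]
Entering loop: for v in values:

After execution: hits = 1
1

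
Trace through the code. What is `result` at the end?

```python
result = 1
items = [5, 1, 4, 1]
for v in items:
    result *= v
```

Let's trace through this code step by step.

Initialize: result = 1
Initialize: items = [5, 1, 4, 1]
Entering loop: for v in items:

After execution: result = 20
20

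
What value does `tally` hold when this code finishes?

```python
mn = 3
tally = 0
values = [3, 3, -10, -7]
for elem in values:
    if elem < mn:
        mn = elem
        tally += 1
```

Let's trace through this code step by step.

Initialize: mn = 3
Initialize: tally = 0
Initialize: values = [3, 3, -10, -7]
Entering loop: for elem in values:

After execution: tally = 1
1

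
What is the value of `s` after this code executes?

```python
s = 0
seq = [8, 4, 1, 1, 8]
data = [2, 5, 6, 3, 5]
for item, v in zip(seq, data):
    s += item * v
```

Let's trace through this code step by step.

Initialize: s = 0
Initialize: seq = [8, 4, 1, 1, 8]
Initialize: data = [2, 5, 6, 3, 5]
Entering loop: for item, v in zip(seq, data):

After execution: s = 85
85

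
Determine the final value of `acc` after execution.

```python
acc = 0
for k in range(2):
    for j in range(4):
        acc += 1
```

Let's trace through this code step by step.

Initialize: acc = 0
Entering loop: for k in range(2):

After execution: acc = 8
8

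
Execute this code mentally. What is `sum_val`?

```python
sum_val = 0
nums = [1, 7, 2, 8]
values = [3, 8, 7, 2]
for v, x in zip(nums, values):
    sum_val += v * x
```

Let's trace through this code step by step.

Initialize: sum_val = 0
Initialize: nums = [1, 7, 2, 8]
Initialize: values = [3, 8, 7, 2]
Entering loop: for v, x in zip(nums, values):

After execution: sum_val = 89
89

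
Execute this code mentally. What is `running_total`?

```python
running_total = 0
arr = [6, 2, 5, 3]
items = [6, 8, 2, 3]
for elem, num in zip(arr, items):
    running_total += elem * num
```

Let's trace through this code step by step.

Initialize: running_total = 0
Initialize: arr = [6, 2, 5, 3]
Initialize: items = [6, 8, 2, 3]
Entering loop: for elem, num in zip(arr, items):

After execution: running_total = 71
71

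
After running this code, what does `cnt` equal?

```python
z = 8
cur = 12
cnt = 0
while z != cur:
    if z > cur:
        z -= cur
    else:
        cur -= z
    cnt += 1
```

Let's trace through this code step by step.

Initialize: z = 8
Initialize: cur = 12
Initialize: cnt = 0
Entering loop: while z != cur:

After execution: cnt = 2
2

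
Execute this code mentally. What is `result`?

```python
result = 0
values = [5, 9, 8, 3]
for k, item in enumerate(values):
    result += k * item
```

Let's trace through this code step by step.

Initialize: result = 0
Initialize: values = [5, 9, 8, 3]
Entering loop: for k, item in enumerate(values):

After execution: result = 34
34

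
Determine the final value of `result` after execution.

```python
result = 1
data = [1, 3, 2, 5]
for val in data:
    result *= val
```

Let's trace through this code step by step.

Initialize: result = 1
Initialize: data = [1, 3, 2, 5]
Entering loop: for val in data:

After execution: result = 30
30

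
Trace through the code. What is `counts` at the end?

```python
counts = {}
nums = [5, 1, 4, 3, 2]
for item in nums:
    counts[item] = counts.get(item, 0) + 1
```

Let's trace through this code step by step.

Initialize: counts = {}
Initialize: nums = [5, 1, 4, 3, 2]
Entering loop: for item in nums:

After execution: counts = {5: 1, 1: 1, 4: 1, 3: 1, 2: 1}
{5: 1, 1: 1, 4: 1, 3: 1, 2: 1}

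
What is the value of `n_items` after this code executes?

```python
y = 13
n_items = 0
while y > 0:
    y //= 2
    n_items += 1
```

Let's trace through this code step by step.

Initialize: y = 13
Initialize: n_items = 0
Entering loop: while y > 0:

After execution: n_items = 4
4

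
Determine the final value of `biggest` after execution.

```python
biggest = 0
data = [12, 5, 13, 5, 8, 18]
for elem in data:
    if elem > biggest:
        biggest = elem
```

Let's trace through this code step by step.

Initialize: biggest = 0
Initialize: data = [12, 5, 13, 5, 8, 18]
Entering loop: for elem in data:

After execution: biggest = 18
18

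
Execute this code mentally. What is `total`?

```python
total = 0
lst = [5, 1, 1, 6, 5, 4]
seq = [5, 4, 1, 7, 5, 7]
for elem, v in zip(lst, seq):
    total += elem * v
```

Let's trace through this code step by step.

Initialize: total = 0
Initialize: lst = [5, 1, 1, 6, 5, 4]
Initialize: seq = [5, 4, 1, 7, 5, 7]
Entering loop: for elem, v in zip(lst, seq):

After execution: total = 125
125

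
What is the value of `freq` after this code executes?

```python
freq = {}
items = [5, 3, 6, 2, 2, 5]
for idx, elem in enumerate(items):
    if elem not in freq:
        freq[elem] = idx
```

Let's trace through this code step by step.

Initialize: freq = {}
Initialize: items = [5, 3, 6, 2, 2, 5]
Entering loop: for idx, elem in enumerate(items):

After execution: freq = {5: 0, 3: 1, 6: 2, 2: 3}
{5: 0, 3: 1, 6: 2, 2: 3}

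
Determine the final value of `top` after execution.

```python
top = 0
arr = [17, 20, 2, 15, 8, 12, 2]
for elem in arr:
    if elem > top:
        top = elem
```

Let's trace through this code step by step.

Initialize: top = 0
Initialize: arr = [17, 20, 2, 15, 8, 12, 2]
Entering loop: for elem in arr:

After execution: top = 20
20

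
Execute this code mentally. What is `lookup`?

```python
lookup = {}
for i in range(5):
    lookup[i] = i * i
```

Let's trace through this code step by step.

Initialize: lookup = {}
Entering loop: for i in range(5):

After execution: lookup = {0: 0, 1: 1, 2: 4, 3: 9, 4: 16}
{0: 0, 1: 1, 2: 4, 3: 9, 4: 16}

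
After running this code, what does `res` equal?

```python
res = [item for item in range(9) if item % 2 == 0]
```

Let's trace through this code step by step.

Initialize: res = [item for item in range(9) if item % 2 == 0]

After execution: res = [0, 2, 4, 6, 8]
[0, 2, 4, 6, 8]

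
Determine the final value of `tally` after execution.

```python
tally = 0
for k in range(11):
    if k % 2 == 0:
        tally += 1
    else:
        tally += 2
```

Let's trace through this code step by step.

Initialize: tally = 0
Entering loop: for k in range(11):

After execution: tally = 16
16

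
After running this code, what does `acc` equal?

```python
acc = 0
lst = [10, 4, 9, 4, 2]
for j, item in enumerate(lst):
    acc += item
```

Let's trace through this code step by step.

Initialize: acc = 0
Initialize: lst = [10, 4, 9, 4, 2]
Entering loop: for j, item in enumerate(lst):

After execution: acc = 29
29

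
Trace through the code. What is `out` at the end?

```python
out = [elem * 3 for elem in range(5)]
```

Let's trace through this code step by step.

Initialize: out = [elem * 3 for elem in range(5)]

After execution: out = [0, 3, 6, 9, 12]
[0, 3, 6, 9, 12]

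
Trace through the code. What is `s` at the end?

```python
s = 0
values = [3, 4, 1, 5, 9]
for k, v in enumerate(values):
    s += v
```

Let's trace through this code step by step.

Initialize: s = 0
Initialize: values = [3, 4, 1, 5, 9]
Entering loop: for k, v in enumerate(values):

After execution: s = 22
22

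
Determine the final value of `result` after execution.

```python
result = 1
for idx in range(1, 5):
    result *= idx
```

Let's trace through this code step by step.

Initialize: result = 1
Entering loop: for idx in range(1, 5):

After execution: result = 24
24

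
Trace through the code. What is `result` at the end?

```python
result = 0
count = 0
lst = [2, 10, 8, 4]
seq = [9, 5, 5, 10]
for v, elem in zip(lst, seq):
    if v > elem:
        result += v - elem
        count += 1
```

Let's trace through this code step by step.

Initialize: result = 0
Initialize: count = 0
Initialize: lst = [2, 10, 8, 4]
Initialize: seq = [9, 5, 5, 10]
Entering loop: for v, elem in zip(lst, seq):

After execution: result = 8
8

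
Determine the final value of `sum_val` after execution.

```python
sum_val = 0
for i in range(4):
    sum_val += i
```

Let's trace through this code step by step.

Initialize: sum_val = 0
Entering loop: for i in range(4):

After execution: sum_val = 6
6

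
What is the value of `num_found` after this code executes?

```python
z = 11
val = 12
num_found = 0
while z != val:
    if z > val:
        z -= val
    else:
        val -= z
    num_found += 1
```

Let's trace through this code step by step.

Initialize: z = 11
Initialize: val = 12
Initialize: num_found = 0
Entering loop: while z != val:

After execution: num_found = 11
11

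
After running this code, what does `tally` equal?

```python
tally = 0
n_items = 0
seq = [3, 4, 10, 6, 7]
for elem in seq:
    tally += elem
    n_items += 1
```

Let's trace through this code step by step.

Initialize: tally = 0
Initialize: n_items = 0
Initialize: seq = [3, 4, 10, 6, 7]
Entering loop: for elem in seq:

After execution: tally = 30
30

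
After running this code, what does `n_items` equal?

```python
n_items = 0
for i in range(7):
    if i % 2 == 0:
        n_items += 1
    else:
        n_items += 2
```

Let's trace through this code step by step.

Initialize: n_items = 0
Entering loop: for i in range(7):

After execution: n_items = 10
10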